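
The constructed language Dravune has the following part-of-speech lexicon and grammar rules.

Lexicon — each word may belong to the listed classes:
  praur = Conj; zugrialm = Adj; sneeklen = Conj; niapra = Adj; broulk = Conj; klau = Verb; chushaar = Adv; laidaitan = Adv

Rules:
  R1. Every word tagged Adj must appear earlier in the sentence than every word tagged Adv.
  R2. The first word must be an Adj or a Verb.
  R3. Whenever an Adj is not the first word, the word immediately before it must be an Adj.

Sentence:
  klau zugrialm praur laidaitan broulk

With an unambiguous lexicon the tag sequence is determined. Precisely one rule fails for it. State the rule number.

Fixed tagging: Verb Adj Conj Adv Conj.
Checking each rule: R1 ✓, R2 ✓, R3 ✗.
Only rule 3 fails.

3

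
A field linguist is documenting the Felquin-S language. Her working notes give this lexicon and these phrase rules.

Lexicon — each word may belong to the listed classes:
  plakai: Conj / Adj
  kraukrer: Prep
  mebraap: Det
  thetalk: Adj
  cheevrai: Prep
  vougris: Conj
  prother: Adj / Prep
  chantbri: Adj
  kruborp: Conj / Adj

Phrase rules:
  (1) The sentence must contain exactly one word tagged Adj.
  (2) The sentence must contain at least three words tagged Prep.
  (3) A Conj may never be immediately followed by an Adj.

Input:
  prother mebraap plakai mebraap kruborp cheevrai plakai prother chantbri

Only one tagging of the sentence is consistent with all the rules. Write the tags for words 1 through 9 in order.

Prep Det Conj Det Conj Prep Conj Prep Adj

Candidates per position — 1:prother {Adj,Prep}; 2:mebraap {Det}; 3:plakai {Conj,Adj}; 4:mebraap {Det}; 5:kruborp {Conj,Adj}; 6:cheevrai {Prep}; 7:plakai {Conj,Adj}; 8:prother {Adj,Prep}; 9:chantbri {Adj}.
If word 1 were Adj, no tagging could satisfy rule 1; so word 1 is Prep.
If word 3 were Adj, no tagging could satisfy rule 1; so word 3 is Conj.
If word 5 were Adj, no tagging could satisfy rule 1; so word 5 is Conj.
If word 7 were Adj, no tagging could satisfy rule 1; so word 7 is Conj.
If word 8 were Adj, no tagging could satisfy rule 1; so word 8 is Prep.
That leaves exactly one tagging: Prep Det Conj Det Conj Prep Conj Prep Adj.
Verifying each rule — rule 1 ✓; rule 2 ✓; rule 3 ✓.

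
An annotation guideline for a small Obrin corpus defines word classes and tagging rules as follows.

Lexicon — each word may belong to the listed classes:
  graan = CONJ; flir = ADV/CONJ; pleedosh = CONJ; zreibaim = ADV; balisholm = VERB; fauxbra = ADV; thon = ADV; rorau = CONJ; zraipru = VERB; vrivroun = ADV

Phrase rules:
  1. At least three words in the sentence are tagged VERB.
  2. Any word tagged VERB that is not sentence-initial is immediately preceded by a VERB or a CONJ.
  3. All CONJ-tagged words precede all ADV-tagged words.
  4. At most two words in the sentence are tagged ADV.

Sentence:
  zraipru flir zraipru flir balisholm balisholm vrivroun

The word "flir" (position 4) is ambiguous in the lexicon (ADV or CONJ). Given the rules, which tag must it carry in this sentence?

Candidates per position — 1:zraipru {VERB}; 2:flir {ADV,CONJ}; 3:zraipru {VERB}; 4:flir {ADV,CONJ}; 5:balisholm {VERB}; 6:balisholm {VERB}; 7:vrivroun {ADV}.
Position 2: tagging it ADV would leave rule 2 unsatisfiable, so it must be CONJ.
Position 4: tagging it ADV would leave rule 2 unsatisfiable, so it must be CONJ.
The unique satisfying tagging is: VERB CONJ VERB CONJ VERB VERB ADV.
Rule-by-rule: rule 1 holds; rule 2 holds; rule 3 holds; rule 4 holds.

CONJ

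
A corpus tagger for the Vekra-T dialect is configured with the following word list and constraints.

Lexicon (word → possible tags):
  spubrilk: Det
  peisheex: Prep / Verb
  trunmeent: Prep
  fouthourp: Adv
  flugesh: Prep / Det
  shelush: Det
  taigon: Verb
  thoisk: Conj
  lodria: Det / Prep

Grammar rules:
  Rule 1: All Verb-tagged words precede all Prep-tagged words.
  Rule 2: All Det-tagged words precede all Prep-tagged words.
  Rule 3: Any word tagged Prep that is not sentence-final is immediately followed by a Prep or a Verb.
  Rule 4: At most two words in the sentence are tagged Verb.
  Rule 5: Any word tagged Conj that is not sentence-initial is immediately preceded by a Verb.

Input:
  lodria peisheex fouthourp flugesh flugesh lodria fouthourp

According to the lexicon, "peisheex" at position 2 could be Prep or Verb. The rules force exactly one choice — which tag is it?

Candidates per position — 1:lodria {Det,Prep}; 2:peisheex {Prep,Verb}; 3:fouthourp {Adv}; 4:flugesh {Prep,Det}; 5:flugesh {Prep,Det}; 6:lodria {Det,Prep}; 7:fouthourp {Adv}.
At position 2, choosing Prep makes rule 3 impossible to satisfy; hence Verb.
At position 4, choosing Prep makes rule 3 impossible to satisfy; hence Det.
At position 5, choosing Prep makes rule 3 impossible to satisfy; hence Det.
At position 6, choosing Prep makes rule 3 impossible to satisfy; hence Det.
At position 1, choosing Prep makes rule 1 impossible to satisfy; hence Det.
So the tagging must be: Det Verb Adv Det Det Det Adv.
Check: rule 1 ✓; rule 2 ✓; rule 3 ✓; rule 4 ✓; rule 5 ✓.

Verb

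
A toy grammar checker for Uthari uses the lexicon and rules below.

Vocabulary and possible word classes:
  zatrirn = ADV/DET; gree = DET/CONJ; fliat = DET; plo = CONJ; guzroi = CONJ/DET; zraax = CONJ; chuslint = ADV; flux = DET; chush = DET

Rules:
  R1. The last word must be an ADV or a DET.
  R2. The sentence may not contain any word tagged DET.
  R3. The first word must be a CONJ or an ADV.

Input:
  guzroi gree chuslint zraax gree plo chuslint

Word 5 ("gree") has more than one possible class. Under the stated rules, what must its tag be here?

CONJ

Candidates per position — 1:guzroi {CONJ,DET}; 2:gree {DET,CONJ}; 3:chuslint {ADV}; 4:zraax {CONJ}; 5:gree {DET,CONJ}; 6:plo {CONJ}; 7:chuslint {ADV}.
Position 1: tagging it DET would leave rule 2 unsatisfiable, so it must be CONJ.
Position 2: tagging it DET would leave rule 2 unsatisfiable, so it must be CONJ.
Position 5: tagging it DET would leave rule 2 unsatisfiable, so it must be CONJ.
That leaves exactly one tagging: CONJ CONJ ADV CONJ CONJ CONJ ADV.
Rule-by-rule: rule 1 ok; rule 2 ok; rule 3 ok.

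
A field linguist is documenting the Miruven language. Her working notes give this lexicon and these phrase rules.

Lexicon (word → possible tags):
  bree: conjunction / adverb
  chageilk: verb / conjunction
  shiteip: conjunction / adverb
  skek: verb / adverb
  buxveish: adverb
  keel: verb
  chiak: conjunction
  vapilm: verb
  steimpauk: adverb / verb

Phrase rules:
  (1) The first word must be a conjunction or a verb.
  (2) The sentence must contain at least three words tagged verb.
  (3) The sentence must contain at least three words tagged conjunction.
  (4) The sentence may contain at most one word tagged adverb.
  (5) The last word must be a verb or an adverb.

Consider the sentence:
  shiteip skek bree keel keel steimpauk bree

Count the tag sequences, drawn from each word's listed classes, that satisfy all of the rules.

Candidates per position — 1:shiteip {conjunction,adverb}; 2:skek {verb,adverb}; 3:bree {conjunction,adverb}; 4:keel {verb}; 5:keel {verb}; 6:steimpauk {adverb,verb}; 7:bree {conjunction,adverb}.
There are 32 candidate sequences in total.
Every candidate sequence violates at least one rule; no consistent tagging exists.
Count = 0.

0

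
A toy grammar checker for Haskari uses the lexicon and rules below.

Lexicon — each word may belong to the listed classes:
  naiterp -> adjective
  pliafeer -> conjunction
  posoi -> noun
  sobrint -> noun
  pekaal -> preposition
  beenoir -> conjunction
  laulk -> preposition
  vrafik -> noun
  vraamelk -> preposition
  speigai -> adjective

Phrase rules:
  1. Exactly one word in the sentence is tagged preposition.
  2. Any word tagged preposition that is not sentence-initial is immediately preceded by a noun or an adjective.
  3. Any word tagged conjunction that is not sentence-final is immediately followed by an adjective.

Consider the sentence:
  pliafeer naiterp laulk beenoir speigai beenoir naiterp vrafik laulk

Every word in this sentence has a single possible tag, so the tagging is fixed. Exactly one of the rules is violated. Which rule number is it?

Fixed tagging: conjunction adjective preposition conjunction adjective conjunction adjective noun preposition.
Applying the rules: R1 fails, R2 ok, R3 ok.
Only rule 1 fails.

1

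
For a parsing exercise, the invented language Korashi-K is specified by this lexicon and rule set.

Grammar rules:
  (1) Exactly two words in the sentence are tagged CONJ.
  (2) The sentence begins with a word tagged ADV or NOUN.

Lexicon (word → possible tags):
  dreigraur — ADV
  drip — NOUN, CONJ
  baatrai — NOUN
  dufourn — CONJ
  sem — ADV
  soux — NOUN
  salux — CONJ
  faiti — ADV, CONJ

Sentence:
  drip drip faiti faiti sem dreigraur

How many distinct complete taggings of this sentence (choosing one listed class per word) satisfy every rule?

3

Candidates per position — 1:drip {NOUN,CONJ}; 2:drip {NOUN,CONJ}; 3:faiti {ADV,CONJ}; 4:faiti {ADV,CONJ}; 5:sem {ADV}; 6:dreigraur {ADV}.
There are 16 candidate sequences in total.
The sequences that satisfy every rule: NOUN NOUN CONJ CONJ ADV ADV; NOUN CONJ ADV CONJ ADV ADV; NOUN CONJ CONJ ADV ADV ADV.
Count = 3.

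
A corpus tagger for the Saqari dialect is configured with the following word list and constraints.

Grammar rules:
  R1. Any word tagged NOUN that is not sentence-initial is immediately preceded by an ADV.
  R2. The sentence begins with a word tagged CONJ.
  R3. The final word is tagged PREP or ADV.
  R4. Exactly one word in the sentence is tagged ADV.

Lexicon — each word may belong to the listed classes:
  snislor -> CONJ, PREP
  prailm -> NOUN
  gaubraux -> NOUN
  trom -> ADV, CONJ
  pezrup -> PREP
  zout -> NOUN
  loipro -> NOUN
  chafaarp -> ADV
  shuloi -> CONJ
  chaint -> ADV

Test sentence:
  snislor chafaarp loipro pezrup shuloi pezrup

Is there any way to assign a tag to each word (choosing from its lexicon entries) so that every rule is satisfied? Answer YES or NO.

YES

Candidates per position — 1:snislor {CONJ,PREP}; 2:chafaarp {ADV}; 3:loipro {NOUN}; 4:pezrup {PREP}; 5:shuloi {CONJ}; 6:pezrup {PREP}.
One satisfying assignment: CONJ ADV NOUN PREP CONJ PREP.
Verifying each rule — rule 1 satisfied; rule 2 satisfied; rule 3 satisfied; rule 4 satisfied.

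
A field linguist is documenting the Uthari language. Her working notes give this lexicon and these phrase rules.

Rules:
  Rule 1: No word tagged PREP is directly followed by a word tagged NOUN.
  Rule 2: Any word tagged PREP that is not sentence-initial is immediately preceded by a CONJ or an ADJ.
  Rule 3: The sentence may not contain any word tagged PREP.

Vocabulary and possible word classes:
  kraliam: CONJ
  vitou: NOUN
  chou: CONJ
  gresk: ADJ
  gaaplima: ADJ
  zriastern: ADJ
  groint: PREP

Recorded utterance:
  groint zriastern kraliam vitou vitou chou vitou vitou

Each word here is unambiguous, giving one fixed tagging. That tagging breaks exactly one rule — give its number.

Fixed tagging: PREP ADJ CONJ NOUN NOUN CONJ NOUN NOUN.
Rule check: R1 ok, R2 ok, R3 fails.
Only rule 3 fails.

3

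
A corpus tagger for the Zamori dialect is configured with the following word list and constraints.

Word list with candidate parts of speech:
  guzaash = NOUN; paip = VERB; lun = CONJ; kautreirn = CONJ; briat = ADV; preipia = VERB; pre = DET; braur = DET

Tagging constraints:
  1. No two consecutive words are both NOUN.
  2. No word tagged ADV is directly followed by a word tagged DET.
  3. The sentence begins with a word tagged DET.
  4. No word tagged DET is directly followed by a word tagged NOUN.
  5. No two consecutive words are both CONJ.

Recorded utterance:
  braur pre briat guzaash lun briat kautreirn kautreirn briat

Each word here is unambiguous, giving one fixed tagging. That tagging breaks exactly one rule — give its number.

Fixed tagging: DET DET ADV NOUN CONJ ADV CONJ CONJ ADV.
Rule check: R1 ok, R2 ok, R3 ok, R4 ok, R5 fails.
Only rule 5 fails.

5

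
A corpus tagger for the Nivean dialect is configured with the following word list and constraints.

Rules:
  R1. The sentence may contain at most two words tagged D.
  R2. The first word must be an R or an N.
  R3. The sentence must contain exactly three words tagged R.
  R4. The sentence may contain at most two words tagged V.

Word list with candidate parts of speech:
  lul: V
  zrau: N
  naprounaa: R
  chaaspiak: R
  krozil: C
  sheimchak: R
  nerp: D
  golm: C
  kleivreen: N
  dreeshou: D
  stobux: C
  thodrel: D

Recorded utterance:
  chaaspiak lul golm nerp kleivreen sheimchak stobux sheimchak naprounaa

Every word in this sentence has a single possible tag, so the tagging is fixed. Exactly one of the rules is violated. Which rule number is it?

Fixed tagging: R V C D N R C R R.
Applying the rules: R1 ✓, R2 ✓, R3 ✗, R4 ✓.
Only rule 3 fails.

3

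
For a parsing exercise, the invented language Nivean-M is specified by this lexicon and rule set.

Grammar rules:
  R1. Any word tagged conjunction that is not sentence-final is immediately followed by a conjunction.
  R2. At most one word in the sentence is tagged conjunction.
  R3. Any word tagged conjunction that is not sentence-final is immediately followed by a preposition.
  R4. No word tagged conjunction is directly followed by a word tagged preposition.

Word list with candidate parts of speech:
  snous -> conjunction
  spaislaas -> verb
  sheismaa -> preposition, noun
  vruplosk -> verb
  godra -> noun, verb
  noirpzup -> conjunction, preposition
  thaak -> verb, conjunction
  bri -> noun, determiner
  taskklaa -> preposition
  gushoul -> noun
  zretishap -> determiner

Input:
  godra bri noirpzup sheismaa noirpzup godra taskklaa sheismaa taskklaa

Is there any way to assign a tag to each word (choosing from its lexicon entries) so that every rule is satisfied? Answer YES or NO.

Candidates per position — 1:godra {noun,verb}; 2:bri {noun,determiner}; 3:noirpzup {conjunction,preposition}; 4:sheismaa {preposition,noun}; 5:noirpzup {conjunction,preposition}; 6:godra {noun,verb}; 7:taskklaa {preposition}; 8:sheismaa {preposition,noun}; 9:taskklaa {preposition}.
One satisfying assignment: noun noun preposition preposition preposition verb preposition preposition preposition.
Check: rule 1 satisfied; rule 2 satisfied; rule 3 satisfied; rule 4 satisfied.

YES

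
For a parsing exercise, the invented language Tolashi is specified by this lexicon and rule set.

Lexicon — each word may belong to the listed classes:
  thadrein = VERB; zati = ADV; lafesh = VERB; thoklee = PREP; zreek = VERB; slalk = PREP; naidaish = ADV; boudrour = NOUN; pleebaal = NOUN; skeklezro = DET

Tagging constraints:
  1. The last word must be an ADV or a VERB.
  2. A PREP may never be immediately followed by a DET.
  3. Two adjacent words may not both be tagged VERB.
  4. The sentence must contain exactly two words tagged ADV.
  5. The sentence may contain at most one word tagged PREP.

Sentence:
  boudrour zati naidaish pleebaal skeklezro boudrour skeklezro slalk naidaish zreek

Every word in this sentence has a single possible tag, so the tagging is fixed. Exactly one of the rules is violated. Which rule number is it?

Fixed tagging: NOUN ADV ADV NOUN DET NOUN DET PREP ADV VERB.
Checking each rule: R1 holds, R2 holds, R3 holds, R4 violated, R5 holds.
Only rule 4 fails.

4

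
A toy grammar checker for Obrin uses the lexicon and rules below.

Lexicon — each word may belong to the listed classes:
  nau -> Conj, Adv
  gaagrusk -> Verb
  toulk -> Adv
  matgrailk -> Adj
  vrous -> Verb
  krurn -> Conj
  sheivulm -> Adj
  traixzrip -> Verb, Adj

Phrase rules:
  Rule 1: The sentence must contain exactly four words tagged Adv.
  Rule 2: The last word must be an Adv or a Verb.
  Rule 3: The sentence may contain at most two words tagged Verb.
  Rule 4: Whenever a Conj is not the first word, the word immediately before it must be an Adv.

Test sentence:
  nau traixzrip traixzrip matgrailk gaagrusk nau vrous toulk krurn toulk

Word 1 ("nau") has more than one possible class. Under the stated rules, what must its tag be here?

Candidates per position — 1:nau {Conj,Adv}; 2:traixzrip {Verb,Adj}; 3:traixzrip {Verb,Adj}; 4:matgrailk {Adj}; 5:gaagrusk {Verb}; 6:nau {Conj,Adv}; 7:vrous {Verb}; 8:toulk {Adv}; 9:krurn {Conj}; 10:toulk {Adv}.
If word 1 were Conj, no tagging could satisfy rule 1; so word 1 is Adv.
If word 2 were Verb, no tagging could satisfy rule 3; so word 2 is Adj.
If word 3 were Verb, no tagging could satisfy rule 3; so word 3 is Adj.
If word 6 were Conj, no tagging could satisfy rule 1; so word 6 is Adv.
So the tagging must be: Adv Adj Adj Adj Verb Adv Verb Adv Conj Adv.
Verifying each rule — rule 1 holds; rule 2 holds; rule 3 holds; rule 4 holds.

Adv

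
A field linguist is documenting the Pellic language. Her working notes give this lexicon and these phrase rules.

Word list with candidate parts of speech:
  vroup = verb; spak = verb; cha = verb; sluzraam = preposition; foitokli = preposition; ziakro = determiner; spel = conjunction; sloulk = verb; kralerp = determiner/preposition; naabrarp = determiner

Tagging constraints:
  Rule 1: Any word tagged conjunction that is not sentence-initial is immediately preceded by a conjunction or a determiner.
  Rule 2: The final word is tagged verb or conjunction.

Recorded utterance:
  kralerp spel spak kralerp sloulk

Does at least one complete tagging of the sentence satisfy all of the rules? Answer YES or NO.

Candidates per position — 1:kralerp {determiner,preposition}; 2:spel {conjunction}; 3:spak {verb}; 4:kralerp {determiner,preposition}; 5:sloulk {verb}.
One satisfying assignment: determiner conjunction verb preposition verb.
Rule-by-rule: rule 1 holds; rule 2 holds.

YES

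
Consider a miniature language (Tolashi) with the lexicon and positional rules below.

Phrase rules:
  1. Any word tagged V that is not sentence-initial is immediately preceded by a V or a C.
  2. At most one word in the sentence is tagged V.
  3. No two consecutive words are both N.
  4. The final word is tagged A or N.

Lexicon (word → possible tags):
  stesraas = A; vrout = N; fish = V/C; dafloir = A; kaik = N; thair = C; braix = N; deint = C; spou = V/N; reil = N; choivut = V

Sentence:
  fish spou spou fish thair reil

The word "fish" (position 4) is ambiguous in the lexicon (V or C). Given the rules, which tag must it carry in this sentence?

C

Candidates per position — 1:fish {V,C}; 2:spou {V,N}; 3:spou {V,N}; 4:fish {V,C}; 5:thair {C}; 6:reil {N}.
Position 4: the remaining choice is settled jointly with positions 1, 2, 3 — only C at position 4 is part of a tagging that satisfies every rule.
So the tagging must be: C V N C C N.
Check: rule 1 satisfied; rule 2 satisfied; rule 3 satisfied; rule 4 satisfied.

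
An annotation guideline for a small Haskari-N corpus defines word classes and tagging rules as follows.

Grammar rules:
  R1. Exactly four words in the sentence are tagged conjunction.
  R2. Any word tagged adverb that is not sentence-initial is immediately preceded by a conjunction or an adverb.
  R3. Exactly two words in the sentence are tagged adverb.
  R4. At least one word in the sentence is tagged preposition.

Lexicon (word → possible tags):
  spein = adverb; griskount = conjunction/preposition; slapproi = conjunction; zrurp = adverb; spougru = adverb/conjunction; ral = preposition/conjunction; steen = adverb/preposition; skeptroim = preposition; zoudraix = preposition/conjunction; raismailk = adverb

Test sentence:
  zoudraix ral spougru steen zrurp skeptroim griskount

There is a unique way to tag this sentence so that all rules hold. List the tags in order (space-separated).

conjunction conjunction conjunction adverb adverb preposition conjunction

Candidates per position — 1:zoudraix {preposition,conjunction}; 2:ral {preposition,conjunction}; 3:spougru {adverb,conjunction}; 4:steen {adverb,preposition}; 5:zrurp {adverb}; 6:skeptroim {preposition}; 7:griskount {conjunction,preposition}.
If word 1 were preposition, no tagging could satisfy rule 1; so word 1 is conjunction.
If word 2 were preposition, no tagging could satisfy rule 1; so word 2 is conjunction.
If word 3 were adverb, no tagging could satisfy rule 1; so word 3 is conjunction.
If word 4 were preposition, no tagging could satisfy rule 2; so word 4 is adverb.
If word 7 were preposition, no tagging could satisfy rule 1; so word 7 is conjunction.
The only consistent sequence is: conjunction conjunction conjunction adverb adverb preposition conjunction.
Check: rule 1 holds; rule 2 holds; rule 3 holds; rule 4 holds.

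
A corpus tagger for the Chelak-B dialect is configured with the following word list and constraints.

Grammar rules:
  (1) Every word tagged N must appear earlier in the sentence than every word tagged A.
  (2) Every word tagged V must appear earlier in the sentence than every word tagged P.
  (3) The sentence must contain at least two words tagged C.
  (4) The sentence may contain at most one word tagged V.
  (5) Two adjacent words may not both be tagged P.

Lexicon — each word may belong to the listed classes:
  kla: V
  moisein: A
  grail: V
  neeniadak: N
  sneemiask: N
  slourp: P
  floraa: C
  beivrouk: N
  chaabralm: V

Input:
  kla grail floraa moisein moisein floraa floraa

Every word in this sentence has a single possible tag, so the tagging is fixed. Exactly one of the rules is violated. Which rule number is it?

4

Fixed tagging: V V C A A C C.
Applying the rules: R1 holds, R2 holds, R3 holds, R4 violated, R5 holds.
Only rule 4 fails.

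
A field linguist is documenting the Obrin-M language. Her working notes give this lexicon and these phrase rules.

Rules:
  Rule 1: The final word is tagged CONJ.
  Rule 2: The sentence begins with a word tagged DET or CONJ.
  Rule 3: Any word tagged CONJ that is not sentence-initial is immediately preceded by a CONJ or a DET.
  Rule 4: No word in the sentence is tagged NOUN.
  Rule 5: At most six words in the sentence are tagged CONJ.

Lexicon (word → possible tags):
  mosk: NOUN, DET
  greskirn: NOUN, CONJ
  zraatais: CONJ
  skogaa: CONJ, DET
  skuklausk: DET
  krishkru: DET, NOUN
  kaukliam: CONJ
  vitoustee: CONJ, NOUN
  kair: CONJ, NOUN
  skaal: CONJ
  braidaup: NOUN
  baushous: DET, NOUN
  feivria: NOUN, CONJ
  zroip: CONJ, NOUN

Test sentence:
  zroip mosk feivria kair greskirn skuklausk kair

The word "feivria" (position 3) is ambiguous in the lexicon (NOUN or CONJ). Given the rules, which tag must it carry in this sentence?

Candidates per position — 1:zroip {CONJ,NOUN}; 2:mosk {NOUN,DET}; 3:feivria {NOUN,CONJ}; 4:kair {CONJ,NOUN}; 5:greskirn {NOUN,CONJ}; 6:skuklausk {DET}; 7:kair {CONJ,NOUN}.
Word 1 cannot be NOUN — rule 2 would then fail for every completion. It is CONJ.
Word 2 cannot be NOUN — rule 4 would then fail for every completion. It is DET.
Word 3 cannot be NOUN — rule 4 would then fail for every completion. It is CONJ.
Word 4 cannot be NOUN — rule 4 would then fail for every completion. It is CONJ.
Word 5 cannot be NOUN — rule 4 would then fail for every completion. It is CONJ.
Word 7 cannot be NOUN — rule 1 would then fail for every completion. It is CONJ.
The unique satisfying tagging is: CONJ DET CONJ CONJ CONJ DET CONJ.
Rule-by-rule: rule 1 holds; rule 2 holds; rule 3 holds; rule 4 holds; rule 5 holds.

CONJ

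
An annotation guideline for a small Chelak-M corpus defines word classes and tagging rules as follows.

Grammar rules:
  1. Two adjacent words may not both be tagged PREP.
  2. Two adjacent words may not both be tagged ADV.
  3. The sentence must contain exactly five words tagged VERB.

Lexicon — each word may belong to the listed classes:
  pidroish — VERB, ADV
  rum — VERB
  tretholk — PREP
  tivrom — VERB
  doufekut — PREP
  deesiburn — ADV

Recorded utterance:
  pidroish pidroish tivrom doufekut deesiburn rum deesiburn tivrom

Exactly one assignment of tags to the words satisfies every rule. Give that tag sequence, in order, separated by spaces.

VERB VERB VERB PREP ADV VERB ADV VERB

Candidates per position — 1:pidroish {VERB,ADV}; 2:pidroish {VERB,ADV}; 3:tivrom {VERB}; 4:doufekut {PREP}; 5:deesiburn {ADV}; 6:rum {VERB}; 7:deesiburn {ADV}; 8:tivrom {VERB}.
Word 1 cannot be ADV — rule 3 would then fail for every completion. It is VERB.
Word 2 cannot be ADV — rule 3 would then fail for every completion. It is VERB.
That leaves exactly one tagging: VERB VERB VERB PREP ADV VERB ADV VERB.
Check: rule 1 satisfied; rule 2 satisfied; rule 3 satisfied.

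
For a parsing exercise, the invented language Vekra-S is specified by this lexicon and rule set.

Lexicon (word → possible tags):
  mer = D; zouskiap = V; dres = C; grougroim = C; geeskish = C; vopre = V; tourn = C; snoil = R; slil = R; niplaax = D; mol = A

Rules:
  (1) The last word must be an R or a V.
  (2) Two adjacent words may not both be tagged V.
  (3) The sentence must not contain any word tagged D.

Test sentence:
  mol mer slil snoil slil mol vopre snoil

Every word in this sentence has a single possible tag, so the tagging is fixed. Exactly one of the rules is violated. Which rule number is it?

3

Fixed tagging: A D R R R A V R.
Checking each rule: R1 holds, R2 holds, R3 violated.
Only rule 3 fails.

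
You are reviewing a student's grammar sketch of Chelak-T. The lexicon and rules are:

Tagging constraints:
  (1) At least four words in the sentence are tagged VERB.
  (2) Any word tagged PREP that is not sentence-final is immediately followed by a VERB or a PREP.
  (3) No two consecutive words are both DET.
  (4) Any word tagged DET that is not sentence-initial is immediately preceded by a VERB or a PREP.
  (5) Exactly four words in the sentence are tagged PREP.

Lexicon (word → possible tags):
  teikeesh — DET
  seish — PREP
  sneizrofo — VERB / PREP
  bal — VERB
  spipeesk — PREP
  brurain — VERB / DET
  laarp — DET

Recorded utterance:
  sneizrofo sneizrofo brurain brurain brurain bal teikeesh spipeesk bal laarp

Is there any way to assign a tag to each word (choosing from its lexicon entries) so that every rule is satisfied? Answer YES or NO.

Candidates per position — 1:sneizrofo {VERB,PREP}; 2:sneizrofo {VERB,PREP}; 3:brurain {VERB,DET}; 4:brurain {VERB,DET}; 5:brurain {VERB,DET}; 6:bal {VERB}; 7:teikeesh {DET}; 8:spipeesk {PREP}; 9:bal {VERB}; 10:laarp {DET}.
Rule 5 cannot be satisfied by any choice of tags from the lexicon.
So there is no consistent tagging.

NO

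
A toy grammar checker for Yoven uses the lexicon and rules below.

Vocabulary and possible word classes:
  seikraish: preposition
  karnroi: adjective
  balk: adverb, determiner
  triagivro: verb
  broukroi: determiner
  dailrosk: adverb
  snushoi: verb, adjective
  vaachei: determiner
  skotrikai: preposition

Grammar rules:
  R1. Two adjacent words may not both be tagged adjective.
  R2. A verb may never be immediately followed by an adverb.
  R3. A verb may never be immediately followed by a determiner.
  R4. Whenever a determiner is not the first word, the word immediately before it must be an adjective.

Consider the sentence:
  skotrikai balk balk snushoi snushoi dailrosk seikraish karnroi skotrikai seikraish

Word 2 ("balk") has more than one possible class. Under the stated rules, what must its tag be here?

Candidates per position — 1:skotrikai {preposition}; 2:balk {adverb,determiner}; 3:balk {adverb,determiner}; 4:snushoi {verb,adjective}; 5:snushoi {verb,adjective}; 6:dailrosk {adverb}; 7:seikraish {preposition}; 8:karnroi {adjective}; 9:skotrikai {preposition}; 10:seikraish {preposition}.
If word 2 were determiner, no tagging could satisfy rule 4; so word 2 is adverb.
If word 3 were determiner, no tagging could satisfy rule 4; so word 3 is adverb.
If word 5 were verb, no tagging could satisfy rule 2; so word 5 is adjective.
If word 4 were adjective, no tagging could satisfy rule 1; so word 4 is verb.
The only consistent sequence is: preposition adverb adverb verb adjective adverb preposition adjective preposition preposition.
Rule-by-rule: rule 1 holds; rule 2 holds; rule 3 holds; rule 4 holds.

adverb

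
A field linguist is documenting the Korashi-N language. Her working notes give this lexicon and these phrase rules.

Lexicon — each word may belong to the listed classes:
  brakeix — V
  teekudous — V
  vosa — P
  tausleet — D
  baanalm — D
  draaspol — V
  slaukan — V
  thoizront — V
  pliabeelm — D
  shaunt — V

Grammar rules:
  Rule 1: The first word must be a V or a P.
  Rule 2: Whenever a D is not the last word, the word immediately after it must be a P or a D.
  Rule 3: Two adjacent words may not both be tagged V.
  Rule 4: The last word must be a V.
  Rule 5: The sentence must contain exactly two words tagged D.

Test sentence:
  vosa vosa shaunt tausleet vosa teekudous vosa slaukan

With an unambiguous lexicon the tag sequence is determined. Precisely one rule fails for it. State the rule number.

5

Fixed tagging: P P V D P V P V.
Applying the rules: R1 pass, R2 pass, R3 pass, R4 pass, R5 fail.
Only rule 5 fails.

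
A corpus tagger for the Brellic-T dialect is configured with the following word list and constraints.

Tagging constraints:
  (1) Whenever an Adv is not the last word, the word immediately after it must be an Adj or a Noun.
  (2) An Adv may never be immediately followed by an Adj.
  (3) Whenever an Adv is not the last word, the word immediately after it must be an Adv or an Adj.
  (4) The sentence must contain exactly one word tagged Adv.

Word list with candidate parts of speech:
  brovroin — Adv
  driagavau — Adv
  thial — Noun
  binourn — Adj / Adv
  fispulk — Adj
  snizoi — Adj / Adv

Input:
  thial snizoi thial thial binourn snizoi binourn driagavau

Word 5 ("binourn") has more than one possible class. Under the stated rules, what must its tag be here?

Adj

Candidates per position — 1:thial {Noun}; 2:snizoi {Adj,Adv}; 3:thial {Noun}; 4:thial {Noun}; 5:binourn {Adj,Adv}; 6:snizoi {Adj,Adv}; 7:binourn {Adj,Adv}; 8:driagavau {Adv}.
Word 2 cannot be Adv — rule 3 would then fail for every completion. It is Adj.
Word 5 cannot be Adv — rule 4 would then fail for every completion. It is Adj.
Word 6 cannot be Adv — rule 4 would then fail for every completion. It is Adj.
Word 7 cannot be Adv — rule 1 would then fail for every completion. It is Adj.
So the tagging must be: Noun Adj Noun Noun Adj Adj Adj Adv.
Check: rule 1 ok; rule 2 ok; rule 3 ok; rule 4 ok.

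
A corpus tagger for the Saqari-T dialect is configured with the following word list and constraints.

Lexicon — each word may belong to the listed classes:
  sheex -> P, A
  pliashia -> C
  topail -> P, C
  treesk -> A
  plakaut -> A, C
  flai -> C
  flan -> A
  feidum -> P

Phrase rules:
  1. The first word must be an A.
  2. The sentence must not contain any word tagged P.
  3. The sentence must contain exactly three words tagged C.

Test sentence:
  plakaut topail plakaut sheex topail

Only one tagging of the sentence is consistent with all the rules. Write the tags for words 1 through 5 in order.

Candidates per position — 1:plakaut {A,C}; 2:topail {P,C}; 3:plakaut {A,C}; 4:sheex {P,A}; 5:topail {P,C}.
Position 1: C is ruled out by rule 1; that leaves A.
Position 2: P is ruled out by rule 2; that leaves C.
Position 3: A is ruled out by rule 3; that leaves C.
Position 4: P is ruled out by rule 2; that leaves A.
Position 5: P is ruled out by rule 2; that leaves C.
The only consistent sequence is: A C C A C.
Checking: rule 1 ✓; rule 2 ✓; rule 3 ✓.

A C C A C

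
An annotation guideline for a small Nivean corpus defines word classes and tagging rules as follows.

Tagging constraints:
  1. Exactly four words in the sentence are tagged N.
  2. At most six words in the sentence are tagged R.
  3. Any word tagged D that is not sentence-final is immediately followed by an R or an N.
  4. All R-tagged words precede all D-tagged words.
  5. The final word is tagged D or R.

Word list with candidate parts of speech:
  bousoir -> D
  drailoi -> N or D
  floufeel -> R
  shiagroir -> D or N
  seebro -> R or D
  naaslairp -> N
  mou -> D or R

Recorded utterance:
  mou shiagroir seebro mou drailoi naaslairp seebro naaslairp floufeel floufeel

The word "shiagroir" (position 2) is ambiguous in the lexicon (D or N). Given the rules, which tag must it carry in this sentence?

Candidates per position — 1:mou {D,R}; 2:shiagroir {D,N}; 3:seebro {R,D}; 4:mou {D,R}; 5:drailoi {N,D}; 6:naaslairp {N}; 7:seebro {R,D}; 8:naaslairp {N}; 9:floufeel {R}; 10:floufeel {R}.
Word 1 cannot be D — rule 4 would then fail for every completion. It is R.
Word 2 cannot be D — rule 1 would then fail for every completion. It is N.
Word 3 cannot be D — rule 4 would then fail for every completion. It is R.
Word 4 cannot be D — rule 4 would then fail for every completion. It is R.
Word 5 cannot be D — rule 1 would then fail for every completion. It is N.
Word 7 cannot be D — rule 4 would then fail for every completion. It is R.
That leaves exactly one tagging: R N R R N N R N R R.
Rule-by-rule: rule 1 ok; rule 2 ok; rule 3 ok; rule 4 ok; rule 5 ok.

N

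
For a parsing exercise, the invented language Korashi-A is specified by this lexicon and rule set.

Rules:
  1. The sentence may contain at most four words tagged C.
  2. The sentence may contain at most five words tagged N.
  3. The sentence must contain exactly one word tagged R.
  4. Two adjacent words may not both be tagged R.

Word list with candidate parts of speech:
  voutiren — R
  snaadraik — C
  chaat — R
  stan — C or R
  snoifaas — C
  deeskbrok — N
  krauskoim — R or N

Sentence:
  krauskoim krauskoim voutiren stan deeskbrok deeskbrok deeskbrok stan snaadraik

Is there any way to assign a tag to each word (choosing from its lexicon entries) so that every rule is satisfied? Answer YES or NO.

YES

Candidates per position — 1:krauskoim {R,N}; 2:krauskoim {R,N}; 3:voutiren {R}; 4:stan {C,R}; 5:deeskbrok {N}; 6:deeskbrok {N}; 7:deeskbrok {N}; 8:stan {C,R}; 9:snaadraik {C}.
One satisfying assignment: N N R C N N N C C.
Check: rule 1 satisfied; rule 2 satisfied; rule 3 satisfied; rule 4 satisfied.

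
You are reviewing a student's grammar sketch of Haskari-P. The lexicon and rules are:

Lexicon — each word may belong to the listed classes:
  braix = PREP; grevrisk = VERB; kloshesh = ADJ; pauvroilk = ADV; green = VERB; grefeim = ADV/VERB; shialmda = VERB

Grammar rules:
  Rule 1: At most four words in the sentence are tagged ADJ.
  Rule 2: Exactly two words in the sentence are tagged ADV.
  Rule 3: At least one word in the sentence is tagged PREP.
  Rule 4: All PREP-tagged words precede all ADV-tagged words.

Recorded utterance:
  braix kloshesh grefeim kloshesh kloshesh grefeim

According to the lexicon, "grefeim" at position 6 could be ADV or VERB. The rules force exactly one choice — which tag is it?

ADV

Candidates per position — 1:braix {PREP}; 2:kloshesh {ADJ}; 3:grefeim {ADV,VERB}; 4:kloshesh {ADJ}; 5:kloshesh {ADJ}; 6:grefeim {ADV,VERB}.
Word 3 cannot be VERB — rule 2 would then fail for every completion. It is ADV.
Word 6 cannot be VERB — rule 2 would then fail for every completion. It is ADV.
That leaves exactly one tagging: PREP ADJ ADV ADJ ADJ ADV.
Verifying each rule — rule 1 satisfied; rule 2 satisfied; rule 3 satisfied; rule 4 satisfied.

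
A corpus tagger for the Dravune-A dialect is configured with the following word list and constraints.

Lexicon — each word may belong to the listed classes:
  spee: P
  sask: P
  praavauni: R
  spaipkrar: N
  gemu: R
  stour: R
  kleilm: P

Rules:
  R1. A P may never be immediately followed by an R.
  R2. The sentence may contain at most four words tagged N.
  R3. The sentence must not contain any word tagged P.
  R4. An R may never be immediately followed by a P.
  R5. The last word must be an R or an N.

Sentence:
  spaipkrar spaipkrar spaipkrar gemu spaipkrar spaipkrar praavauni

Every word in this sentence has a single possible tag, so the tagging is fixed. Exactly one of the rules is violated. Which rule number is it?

2

Fixed tagging: N N N R N N R.
Checking each rule: R1 ok, R2 fails, R3 ok, R4 ok, R5 ok.
Only rule 2 fails.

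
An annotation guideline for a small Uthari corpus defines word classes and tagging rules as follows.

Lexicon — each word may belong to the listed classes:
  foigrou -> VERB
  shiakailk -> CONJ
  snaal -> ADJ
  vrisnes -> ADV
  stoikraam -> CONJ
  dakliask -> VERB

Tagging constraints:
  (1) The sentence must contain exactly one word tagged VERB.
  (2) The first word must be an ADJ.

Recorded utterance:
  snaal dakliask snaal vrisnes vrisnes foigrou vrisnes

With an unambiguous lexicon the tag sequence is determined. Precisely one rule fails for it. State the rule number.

1

Fixed tagging: ADJ VERB ADJ ADV ADV VERB ADV.
Applying the rules: R1 violated, R2 holds.
Only rule 1 fails.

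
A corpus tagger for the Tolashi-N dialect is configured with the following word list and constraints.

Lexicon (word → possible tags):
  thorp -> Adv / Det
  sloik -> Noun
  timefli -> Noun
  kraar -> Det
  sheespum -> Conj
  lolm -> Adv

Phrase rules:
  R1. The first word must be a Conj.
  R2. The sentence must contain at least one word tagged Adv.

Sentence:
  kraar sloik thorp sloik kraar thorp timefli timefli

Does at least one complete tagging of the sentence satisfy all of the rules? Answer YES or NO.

NO

Candidates per position — 1:kraar {Det}; 2:sloik {Noun}; 3:thorp {Adv,Det}; 4:sloik {Noun}; 5:kraar {Det}; 6:thorp {Adv,Det}; 7:timefli {Noun}; 8:timefli {Noun}.
Rule 1 cannot be satisfied by any choice of tags from the lexicon.
So there is no consistent tagging.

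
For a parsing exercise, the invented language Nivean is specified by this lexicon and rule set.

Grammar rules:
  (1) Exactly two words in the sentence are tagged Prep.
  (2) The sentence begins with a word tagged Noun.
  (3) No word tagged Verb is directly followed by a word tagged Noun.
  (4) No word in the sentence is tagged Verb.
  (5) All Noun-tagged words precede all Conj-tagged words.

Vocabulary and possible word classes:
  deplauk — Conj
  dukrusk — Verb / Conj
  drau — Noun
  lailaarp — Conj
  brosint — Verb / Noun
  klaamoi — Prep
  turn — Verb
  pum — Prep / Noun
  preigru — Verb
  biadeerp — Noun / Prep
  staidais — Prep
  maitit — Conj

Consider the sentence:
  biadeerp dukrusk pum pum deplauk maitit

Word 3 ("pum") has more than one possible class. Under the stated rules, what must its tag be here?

Candidates per position — 1:biadeerp {Noun,Prep}; 2:dukrusk {Verb,Conj}; 3:pum {Prep,Noun}; 4:pum {Prep,Noun}; 5:deplauk {Conj}; 6:maitit {Conj}.
At position 1, choosing Prep makes rule 2 impossible to satisfy; hence Noun.
At position 2, choosing Verb makes rule 4 impossible to satisfy; hence Conj.
At position 3, choosing Noun makes rule 1 impossible to satisfy; hence Prep.
At position 4, choosing Noun makes rule 1 impossible to satisfy; hence Prep.
The unique satisfying tagging is: Noun Conj Prep Prep Conj Conj.
Verifying each rule — rule 1 ok; rule 2 ok; rule 3 ok; rule 4 ok; rule 5 ok.

Prep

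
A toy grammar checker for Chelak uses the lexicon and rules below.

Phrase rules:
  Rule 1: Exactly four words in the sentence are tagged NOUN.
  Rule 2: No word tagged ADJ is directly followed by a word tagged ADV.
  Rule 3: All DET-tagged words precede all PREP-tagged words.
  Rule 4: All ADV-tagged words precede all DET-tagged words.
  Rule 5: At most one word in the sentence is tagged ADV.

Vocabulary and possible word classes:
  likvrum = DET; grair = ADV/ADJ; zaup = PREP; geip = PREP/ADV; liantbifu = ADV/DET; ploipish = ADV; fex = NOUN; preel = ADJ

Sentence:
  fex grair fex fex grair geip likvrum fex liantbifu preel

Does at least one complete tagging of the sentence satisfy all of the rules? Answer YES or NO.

NO

Candidates per position — 1:fex {NOUN}; 2:grair {ADV,ADJ}; 3:fex {NOUN}; 4:fex {NOUN}; 5:grair {ADV,ADJ}; 6:geip {PREP,ADV}; 7:likvrum {DET}; 8:fex {NOUN}; 9:liantbifu {ADV,DET}; 10:preel {ADJ}.
Every candidate sequence violates at least one rule; no consistent tagging exists.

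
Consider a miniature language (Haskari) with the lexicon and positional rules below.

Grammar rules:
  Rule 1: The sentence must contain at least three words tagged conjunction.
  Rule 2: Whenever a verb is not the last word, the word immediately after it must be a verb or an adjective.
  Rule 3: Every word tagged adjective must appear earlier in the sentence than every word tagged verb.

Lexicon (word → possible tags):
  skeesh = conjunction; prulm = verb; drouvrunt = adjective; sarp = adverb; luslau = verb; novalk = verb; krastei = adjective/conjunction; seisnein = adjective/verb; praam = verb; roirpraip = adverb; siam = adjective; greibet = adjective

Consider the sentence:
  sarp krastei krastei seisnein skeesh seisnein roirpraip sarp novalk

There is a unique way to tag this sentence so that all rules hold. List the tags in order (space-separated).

Candidates per position — 1:sarp {adverb}; 2:krastei {adjective,conjunction}; 3:krastei {adjective,conjunction}; 4:seisnein {adjective,verb}; 5:skeesh {conjunction}; 6:seisnein {adjective,verb}; 7:roirpraip {adverb}; 8:sarp {adverb}; 9:novalk {verb}.
If word 2 were adjective, no tagging could satisfy rule 1; so word 2 is conjunction.
If word 3 were adjective, no tagging could satisfy rule 1; so word 3 is conjunction.
If word 4 were verb, no tagging could satisfy rule 2; so word 4 is adjective.
If word 6 were verb, no tagging could satisfy rule 2; so word 6 is adjective.
That leaves exactly one tagging: adverb conjunction conjunction adjective conjunction adjective adverb adverb verb.
Checking: rule 1 ok; rule 2 ok; rule 3 ok.

adverb conjunction conjunction adjective conjunction adjective adverb adverb verb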